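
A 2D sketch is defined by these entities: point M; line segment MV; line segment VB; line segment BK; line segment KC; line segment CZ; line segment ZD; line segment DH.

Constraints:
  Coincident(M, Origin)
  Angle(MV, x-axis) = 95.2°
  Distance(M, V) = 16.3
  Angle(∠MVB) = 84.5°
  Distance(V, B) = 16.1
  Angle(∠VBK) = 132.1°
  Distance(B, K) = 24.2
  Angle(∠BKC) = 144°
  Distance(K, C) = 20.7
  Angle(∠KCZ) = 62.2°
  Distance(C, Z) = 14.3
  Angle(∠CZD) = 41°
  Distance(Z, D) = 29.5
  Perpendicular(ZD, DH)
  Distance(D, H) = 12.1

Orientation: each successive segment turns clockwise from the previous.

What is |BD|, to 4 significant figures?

40.50

M is at the origin; MV runs at 95.2° with length 16.3, so V = (-1.477, 16.23). ∠MVB = 84.5° gives VB at -0.3000° from the x-axis; with |VB| = 16.1, B = (14.62, 16.15). ∠VBK = 132.1° gives BK at -48.20° from the x-axis; with |BK| = 24.2, K = (30.75, -1.892). ∠BKC = 144.0° gives KC at -84.20° from the x-axis; with |KC| = 20.7, C = (32.84, -22.49). ∠KCZ = 62.2° gives CZ at 158.0° from the x-axis; with |CZ| = 14.3, Z = (19.59, -17.13). ∠CZD = 41.0° gives ZD at 19.00° from the x-axis; with |ZD| = 29.5, D = (47.48, -7.525). Then |BD| = |D − B| = 40.50.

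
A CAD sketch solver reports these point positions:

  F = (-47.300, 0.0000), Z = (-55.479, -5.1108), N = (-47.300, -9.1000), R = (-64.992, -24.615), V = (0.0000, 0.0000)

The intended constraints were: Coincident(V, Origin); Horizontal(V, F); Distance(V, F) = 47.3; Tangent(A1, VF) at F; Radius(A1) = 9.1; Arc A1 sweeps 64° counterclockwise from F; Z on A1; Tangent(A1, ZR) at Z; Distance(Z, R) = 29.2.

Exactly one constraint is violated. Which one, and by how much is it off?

Distance(Z, R) = 29.2 — off by 7.50.

V = (0.00, 0.00) ✓; V.y = 0.00, F.y = 0.00 ✓; |VF| = 47.30 ✓; ∠(NF, FV) = 90.00° ✓; |NF| = 9.100 ✓; bearing(N→Z) − bearing(N→F) = 64.00° ✓; |NZ| = 9.100 ✓; ∠(NZ, ZR) = 90.00° ✓; |ZR| = 21.70 ✗.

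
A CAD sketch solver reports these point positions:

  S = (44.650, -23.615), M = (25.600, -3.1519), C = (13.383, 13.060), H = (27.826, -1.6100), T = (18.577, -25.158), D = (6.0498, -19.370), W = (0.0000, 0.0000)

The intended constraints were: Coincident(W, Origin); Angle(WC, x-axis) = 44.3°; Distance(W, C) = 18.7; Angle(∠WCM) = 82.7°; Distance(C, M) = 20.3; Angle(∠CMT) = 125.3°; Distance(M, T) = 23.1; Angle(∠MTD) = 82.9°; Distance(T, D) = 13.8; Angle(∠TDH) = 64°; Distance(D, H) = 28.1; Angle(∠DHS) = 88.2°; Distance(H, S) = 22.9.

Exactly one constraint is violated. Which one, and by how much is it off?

Distance(H, S) = 22.9 — off by 4.80.

W = (0.00, 0.00) ✓; WC at 44.30° ✓; |WC| = 18.70 ✓; ∠WCM = 82.70° ✓; |CM| = 20.30 ✓; ∠CMT = 125.3° ✓; |MT| = 23.10 ✓; ∠MTD = 82.90° ✓; |TD| = 13.80 ✓; ∠TDH = 64.00° ✓; |DH| = 28.10 ✓; ∠DHS = 88.20° ✓; |HS| = 27.70 ✗.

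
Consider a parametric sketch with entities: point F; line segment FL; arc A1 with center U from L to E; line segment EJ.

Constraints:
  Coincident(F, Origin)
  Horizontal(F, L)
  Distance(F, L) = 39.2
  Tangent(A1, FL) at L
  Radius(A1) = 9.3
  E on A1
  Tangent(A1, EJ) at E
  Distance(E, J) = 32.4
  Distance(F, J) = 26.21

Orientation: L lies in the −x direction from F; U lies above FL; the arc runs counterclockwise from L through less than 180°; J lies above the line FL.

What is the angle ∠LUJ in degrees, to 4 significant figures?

116.9°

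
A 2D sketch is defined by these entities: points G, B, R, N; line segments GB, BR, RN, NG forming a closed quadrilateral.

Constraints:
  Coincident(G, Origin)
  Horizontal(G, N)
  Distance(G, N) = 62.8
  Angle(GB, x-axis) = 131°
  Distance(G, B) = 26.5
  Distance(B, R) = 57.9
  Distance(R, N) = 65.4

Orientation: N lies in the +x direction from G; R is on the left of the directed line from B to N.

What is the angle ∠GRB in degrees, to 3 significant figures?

25.1°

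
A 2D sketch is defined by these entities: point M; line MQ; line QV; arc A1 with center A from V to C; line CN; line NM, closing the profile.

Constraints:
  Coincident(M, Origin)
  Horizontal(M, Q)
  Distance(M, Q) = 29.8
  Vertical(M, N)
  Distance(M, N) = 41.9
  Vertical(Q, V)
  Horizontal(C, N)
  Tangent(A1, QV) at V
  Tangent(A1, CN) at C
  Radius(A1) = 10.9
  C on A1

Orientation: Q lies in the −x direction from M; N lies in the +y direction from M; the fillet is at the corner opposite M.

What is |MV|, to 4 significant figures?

43.00

The virtual corner opposite M is at (-29.80, 41.90). Since A1 is tangent to QV there, AV ⟂ QV and the tangent condition forces AC to be normal to CN, with radius 10.9, so the center A sits 10.9 in from both sides at A = (-18.90, 31.00). That places the tangent points at V = (-29.80, 31.00) on QV and C = (-18.90, 41.90) on CN. Then |MV| = |V − M| = 43.00.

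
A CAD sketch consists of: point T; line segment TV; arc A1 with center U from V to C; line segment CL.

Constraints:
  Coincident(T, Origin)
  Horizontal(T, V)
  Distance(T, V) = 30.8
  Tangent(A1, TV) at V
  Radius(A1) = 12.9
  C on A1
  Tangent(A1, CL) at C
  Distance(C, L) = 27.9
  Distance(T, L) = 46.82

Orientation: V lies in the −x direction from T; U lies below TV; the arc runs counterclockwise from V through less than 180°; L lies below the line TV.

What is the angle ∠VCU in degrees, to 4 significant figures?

23.08°

Checks: T = (0.00, 0.00) ✓; |UC| = 12.90 ✓; ∠(UC, CL) = 90.00° ✓; |CL| = 27.90 ✓; |TL| = 46.82 ✓.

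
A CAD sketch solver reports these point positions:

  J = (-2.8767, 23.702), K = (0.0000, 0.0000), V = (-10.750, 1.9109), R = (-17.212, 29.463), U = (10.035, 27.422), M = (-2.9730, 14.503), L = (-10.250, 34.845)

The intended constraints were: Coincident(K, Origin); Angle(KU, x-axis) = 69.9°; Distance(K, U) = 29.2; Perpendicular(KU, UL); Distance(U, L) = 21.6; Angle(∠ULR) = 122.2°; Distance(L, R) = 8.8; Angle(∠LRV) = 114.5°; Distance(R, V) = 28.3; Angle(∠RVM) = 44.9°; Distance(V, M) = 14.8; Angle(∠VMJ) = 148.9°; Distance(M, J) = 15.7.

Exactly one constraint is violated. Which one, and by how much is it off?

Distance(M, J) = 15.7 — off by 6.50.

K = (0.00, 0.00) ✓; KU at 69.90° ✓; |KU| = 29.20 ✓; ∠(KU, UL) = 90.00° ✓; |UL| = 21.60 ✓; ∠ULR = 122.2° ✓; |LR| = 8.800 ✓; ∠LRV = 114.5° ✓; |RV| = 28.30 ✓; ∠RVM = 44.90° ✓; |VM| = 14.80 ✓; ∠VMJ = 148.9° ✓; |MJ| = 9.200 ✗.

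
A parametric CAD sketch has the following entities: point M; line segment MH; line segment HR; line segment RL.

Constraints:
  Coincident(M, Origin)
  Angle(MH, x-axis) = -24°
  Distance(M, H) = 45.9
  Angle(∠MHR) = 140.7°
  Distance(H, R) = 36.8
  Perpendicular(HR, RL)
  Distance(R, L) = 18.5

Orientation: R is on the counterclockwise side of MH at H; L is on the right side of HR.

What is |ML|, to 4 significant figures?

86.56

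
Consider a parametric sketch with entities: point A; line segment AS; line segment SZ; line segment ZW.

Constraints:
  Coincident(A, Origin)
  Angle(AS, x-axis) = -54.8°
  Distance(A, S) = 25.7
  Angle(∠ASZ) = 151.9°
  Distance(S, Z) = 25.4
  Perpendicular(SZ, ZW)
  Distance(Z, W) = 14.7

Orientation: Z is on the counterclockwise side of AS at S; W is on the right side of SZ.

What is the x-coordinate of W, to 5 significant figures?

30.901

∠ASZ = 151.9°, so SZ runs at -54.8° + (180° − 151.9°) = -26.700° from the x-axis; with |SZ| = 25.4, Z = S + 25.4·(cos -26.700°, sin -26.700°) = (37.506, -32.413). SZ is perpendicular to ZW; with |ZW| = 14.7 on the right of SZ, W = Z + 14.7·(-0.44932, -0.89337) = (30.901, -45.546). So W.x = 30.901.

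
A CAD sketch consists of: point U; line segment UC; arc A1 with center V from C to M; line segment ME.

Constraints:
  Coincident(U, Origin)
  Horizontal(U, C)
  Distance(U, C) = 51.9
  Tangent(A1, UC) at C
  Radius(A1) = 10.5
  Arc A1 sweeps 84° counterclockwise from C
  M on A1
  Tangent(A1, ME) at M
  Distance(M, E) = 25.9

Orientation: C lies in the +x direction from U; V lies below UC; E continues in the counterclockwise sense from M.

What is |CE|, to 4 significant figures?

37.54

U is at the origin; U and C share the same y with |UC| = 51.9 and C on the +x side, so C = (51.90, 0.000). The tangent condition forces VC to be normal to UC, so V = C + (0, -10.5) = (51.90, -10.50). On A1, C sits at bearing 90° from V; an 84° counterclockwise sweep puts M at bearing 174°, so M = V + 10.5·(cos 174°, sin 174°) = (41.46, -9.402). Since A1 is tangent to ME there, VM ⟂ ME, so ME runs along (−sin 174°, cos 174°); with |ME| = 25.9, E = (38.75, -35.16). Then |CE| = |E − C| = 37.54.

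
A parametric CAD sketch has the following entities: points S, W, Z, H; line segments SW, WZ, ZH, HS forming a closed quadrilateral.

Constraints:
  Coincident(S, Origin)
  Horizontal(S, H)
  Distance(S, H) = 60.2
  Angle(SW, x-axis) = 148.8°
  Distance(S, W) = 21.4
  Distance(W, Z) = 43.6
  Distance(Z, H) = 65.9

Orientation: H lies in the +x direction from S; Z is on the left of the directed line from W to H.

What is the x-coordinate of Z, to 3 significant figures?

10.8

Checks: |WZ| = 43.60 ✓; |ZH| = 65.90 ✓.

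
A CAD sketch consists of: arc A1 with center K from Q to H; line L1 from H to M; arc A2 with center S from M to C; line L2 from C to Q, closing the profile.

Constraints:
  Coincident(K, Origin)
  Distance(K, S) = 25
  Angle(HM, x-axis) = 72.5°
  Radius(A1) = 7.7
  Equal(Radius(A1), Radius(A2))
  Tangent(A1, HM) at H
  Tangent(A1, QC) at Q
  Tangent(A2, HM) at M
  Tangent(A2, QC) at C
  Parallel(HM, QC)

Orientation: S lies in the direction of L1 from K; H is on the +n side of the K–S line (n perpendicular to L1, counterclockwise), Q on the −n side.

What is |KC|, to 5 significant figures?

26.159

The slot axis is L1's direction at 72.5°, so u = (cos 72.5°, sin 72.5°) = (0.30071, 0.95372) and n = (−sin 72.5°, cos 72.5°) = (-0.95372, 0.30071). K is at the origin and S lies 25.0 along u from K, so S = 25.0·u = (7.5176, 23.843). Tangency of A1 to both parallel lines with radius 7.7 puts H and Q at K ± 7.7·n: H = (-7.3436, 2.3154), Q = (7.3436, -2.3154). Equal radii place M and C the same way about S: M = S + 7.7·n = (0.17402, 26.158), C = S − 7.7·n = (14.861, 21.527). Then |KC| = |C − K| = 26.159.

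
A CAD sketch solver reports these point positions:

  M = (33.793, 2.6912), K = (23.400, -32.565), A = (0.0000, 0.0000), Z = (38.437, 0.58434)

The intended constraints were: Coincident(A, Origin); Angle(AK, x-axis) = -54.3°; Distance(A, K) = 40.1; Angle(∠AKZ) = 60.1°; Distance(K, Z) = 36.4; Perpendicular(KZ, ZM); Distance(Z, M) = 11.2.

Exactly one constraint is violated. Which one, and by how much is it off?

Distance(Z, M) = 11.2 — off by 6.10.

A = (0.00, 0.00) ✓; AK at -54.30° ✓; |AK| = 40.10 ✓; ∠AKZ = 60.10° ✓; |KZ| = 36.40 ✓; ∠(KZ, ZM) = 90.00° ✓; |ZM| = 5.100 ✗.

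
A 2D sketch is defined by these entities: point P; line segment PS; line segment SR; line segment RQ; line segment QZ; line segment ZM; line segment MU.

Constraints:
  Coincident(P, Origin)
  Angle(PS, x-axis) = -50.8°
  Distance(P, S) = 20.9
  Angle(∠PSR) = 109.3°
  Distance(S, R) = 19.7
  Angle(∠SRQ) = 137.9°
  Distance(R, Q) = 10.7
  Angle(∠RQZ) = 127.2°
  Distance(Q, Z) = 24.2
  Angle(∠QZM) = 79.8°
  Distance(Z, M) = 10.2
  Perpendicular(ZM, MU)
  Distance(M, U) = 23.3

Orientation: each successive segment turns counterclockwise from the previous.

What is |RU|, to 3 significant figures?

6.48

∠QZM = 79.8° gives ZM at -145° from the x-axis; with |ZM| = 10.2, M = (18.3, 16.1). The perpendicularity gives MU at right angles to ZM, so MU runs at -55.0°; with |MU| = 23.3, U = (31.6, -3.01). Then |RU| = |U − R| = 6.48.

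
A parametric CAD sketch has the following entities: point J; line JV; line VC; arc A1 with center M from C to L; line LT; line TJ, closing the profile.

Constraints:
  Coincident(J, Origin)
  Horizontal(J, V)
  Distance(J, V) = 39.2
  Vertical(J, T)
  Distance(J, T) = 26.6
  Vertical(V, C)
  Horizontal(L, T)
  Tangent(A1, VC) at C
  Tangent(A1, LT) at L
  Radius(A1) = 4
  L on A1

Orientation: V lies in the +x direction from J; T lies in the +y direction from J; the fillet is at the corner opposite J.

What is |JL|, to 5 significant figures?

44.120

J is at the origin; JV is horizontal with |JV| = 39.2 and V on the +x side, so V = (39.200, 0.0000). JT is vertical with |JT| = 26.6 and T on the +y side, so T = (0.0000, 26.600). The virtual corner opposite J is at (39.200, 26.600). A1 meets VC tangentially, so MC is at right angles to VC and tangency of A1 to LT means the radius ML is perpendicular to LT, with radius 4.0, so the center M sits 4.0 in from both sides at M = (35.200, 22.600). That places the tangent points at C = (39.200, 22.600) on VC and L = (35.200, 26.600) on LT. Then |JL| = |L − J| = 44.120.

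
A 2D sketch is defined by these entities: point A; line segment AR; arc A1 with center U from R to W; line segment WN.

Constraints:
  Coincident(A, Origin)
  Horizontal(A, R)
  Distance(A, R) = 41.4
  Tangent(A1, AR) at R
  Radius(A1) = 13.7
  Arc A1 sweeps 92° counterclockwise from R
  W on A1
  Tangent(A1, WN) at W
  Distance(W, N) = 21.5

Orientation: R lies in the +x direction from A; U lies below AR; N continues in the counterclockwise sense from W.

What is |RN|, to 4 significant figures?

37.94

A is at the origin; A and R share the same y with |AR| = 41.4 and R on the +x side, so R = (41.40, 0.000). The tangent condition forces UR to be normal to AR, so U = R + (0, -13.7) = (41.40, -13.70). On A1, R sits at bearing 90° from U; a 92° counterclockwise sweep puts W at bearing 182°, so W = U + 13.7·(cos 182°, sin 182°) = (27.71, -14.18). Since A1 is tangent to WN there, UW ⟂ WN, so WN runs along (−sin 182°, cos 182°); with |WN| = 21.5, N = (28.46, -35.67). Then |RN| = |N − R| = 37.94.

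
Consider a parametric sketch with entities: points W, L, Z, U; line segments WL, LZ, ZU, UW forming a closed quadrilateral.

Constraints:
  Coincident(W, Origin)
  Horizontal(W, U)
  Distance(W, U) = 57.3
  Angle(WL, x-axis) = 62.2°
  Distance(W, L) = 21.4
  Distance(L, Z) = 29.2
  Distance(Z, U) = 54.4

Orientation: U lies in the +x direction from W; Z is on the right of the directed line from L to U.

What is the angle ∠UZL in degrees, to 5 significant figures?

67.524°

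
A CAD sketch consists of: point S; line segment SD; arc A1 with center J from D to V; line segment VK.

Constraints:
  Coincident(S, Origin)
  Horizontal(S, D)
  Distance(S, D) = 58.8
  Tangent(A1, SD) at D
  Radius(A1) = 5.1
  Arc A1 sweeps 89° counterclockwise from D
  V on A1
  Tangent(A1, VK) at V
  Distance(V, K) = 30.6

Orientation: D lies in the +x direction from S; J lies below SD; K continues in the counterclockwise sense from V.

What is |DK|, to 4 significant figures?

36.05

S is at the origin; S and D share the same y with |SD| = 58.8 and D on the +x side, so D = (58.80, 0.000). A1 meets SD tangentially, so JD is at right angles to SD, so J = D + (0, -5.1) = (58.80, -5.100). On A1, D sits at bearing 90° from J; an 89° counterclockwise sweep puts V at bearing 179°, so V = J + 5.1·(cos 179°, sin 179°) = (53.70, -5.011). Since A1 is tangent to VK there, JV ⟂ VK, so VK runs along (−sin 179°, cos 179°); with |VK| = 30.6, K = (53.17, -35.61). Then |DK| = |K − D| = 36.05.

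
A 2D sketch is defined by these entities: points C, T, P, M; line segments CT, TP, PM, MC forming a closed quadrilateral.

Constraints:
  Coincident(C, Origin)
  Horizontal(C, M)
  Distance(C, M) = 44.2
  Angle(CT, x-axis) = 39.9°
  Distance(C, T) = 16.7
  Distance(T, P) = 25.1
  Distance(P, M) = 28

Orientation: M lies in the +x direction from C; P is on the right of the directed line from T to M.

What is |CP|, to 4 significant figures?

23.80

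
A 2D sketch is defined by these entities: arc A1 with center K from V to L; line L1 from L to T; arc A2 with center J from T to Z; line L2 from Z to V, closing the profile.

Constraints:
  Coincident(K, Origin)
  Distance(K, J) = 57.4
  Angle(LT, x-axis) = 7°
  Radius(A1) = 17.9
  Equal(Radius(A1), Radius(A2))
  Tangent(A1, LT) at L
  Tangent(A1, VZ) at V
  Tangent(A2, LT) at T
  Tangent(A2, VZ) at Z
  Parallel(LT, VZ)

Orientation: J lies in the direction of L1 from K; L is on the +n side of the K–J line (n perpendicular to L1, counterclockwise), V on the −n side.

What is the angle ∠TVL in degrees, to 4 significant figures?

58.05°

The slot axis is L1's direction at 7.0°, so u = (cos 7.0°, sin 7.0°) = (0.9925, 0.1219) and n = (−sin 7.0°, cos 7.0°) = (-0.1219, 0.9925). K is at the origin and J lies 57.4 along u from K, so J = 57.4·u = (56.97, 6.995). Tangency of A1 to both parallel lines with radius 17.9 puts L and V at K ± 17.9·n: L = (-2.181, 17.77), V = (2.181, -17.77). Equal radii place T and Z the same way about J: T = J + 17.9·n = (54.79, 24.76), Z = J − 17.9·n = (59.15, -10.77). Then cos ∠TVL = VT·VL / (|VT||VL|), giving 58.05°.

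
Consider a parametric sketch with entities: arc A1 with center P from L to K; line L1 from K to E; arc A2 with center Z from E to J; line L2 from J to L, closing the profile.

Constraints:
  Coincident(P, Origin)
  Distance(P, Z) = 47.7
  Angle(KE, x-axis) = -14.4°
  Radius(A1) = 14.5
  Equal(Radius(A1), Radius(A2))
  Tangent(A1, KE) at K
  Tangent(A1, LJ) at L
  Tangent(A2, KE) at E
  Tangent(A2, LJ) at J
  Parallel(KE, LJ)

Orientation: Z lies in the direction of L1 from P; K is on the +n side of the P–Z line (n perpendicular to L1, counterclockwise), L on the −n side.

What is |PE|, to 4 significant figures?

49.86

The slot axis is L1's direction at -14.4°, so u = (cos -14.4°, sin -14.4°) = (0.9686, -0.2487) and n = (−sin -14.4°, cos -14.4°) = (0.2487, 0.9686). P is at the origin and Z lies 47.7 along u from P, so Z = 47.7·u = (46.20, -11.86). Tangency of A1 to both parallel lines with radius 14.5 puts K and L at P ± 14.5·n: K = (3.606, 14.04), L = (-3.606, -14.04). Equal radii place E and J the same way about Z: E = Z + 14.5·n = (49.81, 2.182), J = Z − 14.5·n = (42.60, -25.91). Then |PE| = |E − P| = 49.86.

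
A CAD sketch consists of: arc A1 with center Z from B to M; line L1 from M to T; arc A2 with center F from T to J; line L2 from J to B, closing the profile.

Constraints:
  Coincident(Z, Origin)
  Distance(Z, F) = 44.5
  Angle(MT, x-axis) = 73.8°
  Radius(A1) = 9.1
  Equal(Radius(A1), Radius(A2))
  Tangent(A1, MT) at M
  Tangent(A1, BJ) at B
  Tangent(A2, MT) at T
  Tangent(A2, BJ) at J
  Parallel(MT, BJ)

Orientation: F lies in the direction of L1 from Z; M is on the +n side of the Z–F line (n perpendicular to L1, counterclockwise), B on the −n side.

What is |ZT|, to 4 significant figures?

45.42

Tangency of A1 to both parallel lines with radius 9.1 puts M and B at Z ± 9.1·n: M = (-8.739, 2.539), B = (8.739, -2.539). Equal radii place T and J the same way about F: T = F + 9.1·n = (3.676, 45.27), J = F − 9.1·n = (21.15, 40.19). Then |ZT| = |T − Z| = 45.42.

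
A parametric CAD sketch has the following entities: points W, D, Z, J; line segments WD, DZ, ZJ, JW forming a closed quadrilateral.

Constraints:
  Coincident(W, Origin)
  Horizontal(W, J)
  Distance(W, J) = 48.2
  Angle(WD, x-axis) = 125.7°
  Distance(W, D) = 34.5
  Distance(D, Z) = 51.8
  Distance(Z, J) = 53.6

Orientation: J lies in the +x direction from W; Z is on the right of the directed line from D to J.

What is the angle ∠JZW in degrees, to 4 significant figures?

63.78°

W is at the origin; WJ is horizontal with |WJ| = 48.2 and J in +x, so J = (48.2, 0). WD runs at 125.7° with |WD| = 34.5, so D = (-20.13, 28.02). Z is determined by |DZ| = 51.8 and |ZJ| = 53.6 together: it lies at the intersection of circle(D, 51.8) and circle(J, 53.6). With |DJ| = 73.85, the foot of the radical line on DJ is 35.64 from D and the perpendicular offset is √(51.8² − 35.64²) = 37.59. Taking the right-of-DJ solution: Z = (-1.414, -20.28).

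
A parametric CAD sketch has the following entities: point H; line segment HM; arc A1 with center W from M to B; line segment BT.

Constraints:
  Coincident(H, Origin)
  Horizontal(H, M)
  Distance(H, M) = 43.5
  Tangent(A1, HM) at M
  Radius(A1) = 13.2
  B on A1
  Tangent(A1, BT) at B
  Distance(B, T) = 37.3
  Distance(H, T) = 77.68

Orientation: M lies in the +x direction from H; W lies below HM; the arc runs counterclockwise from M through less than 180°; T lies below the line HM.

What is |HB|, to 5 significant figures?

40.816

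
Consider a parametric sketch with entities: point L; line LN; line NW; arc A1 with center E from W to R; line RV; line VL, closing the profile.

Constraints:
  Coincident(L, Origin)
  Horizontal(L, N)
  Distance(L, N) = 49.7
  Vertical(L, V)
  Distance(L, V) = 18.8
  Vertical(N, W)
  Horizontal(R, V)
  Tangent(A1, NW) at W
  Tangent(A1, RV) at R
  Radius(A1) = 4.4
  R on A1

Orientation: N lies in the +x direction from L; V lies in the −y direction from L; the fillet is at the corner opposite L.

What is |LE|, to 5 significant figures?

47.534

L is at the origin; L and N share the same y with |LN| = 49.7 and N on the +x side, so N = (49.700, 0.0000). L and V share the same x with |LV| = 18.8 and V on the −y side, so V = (0.0000, -18.800). The virtual corner opposite L is at (49.700, -18.800). Since A1 is tangent to NW there, EW ⟂ NW and A1 meets RV tangentially, so ER is at right angles to RV, with radius 4.4, so the center E sits 4.4 in from both sides at E = (45.300, -14.400). Then |LE| = |E − L| = 47.534.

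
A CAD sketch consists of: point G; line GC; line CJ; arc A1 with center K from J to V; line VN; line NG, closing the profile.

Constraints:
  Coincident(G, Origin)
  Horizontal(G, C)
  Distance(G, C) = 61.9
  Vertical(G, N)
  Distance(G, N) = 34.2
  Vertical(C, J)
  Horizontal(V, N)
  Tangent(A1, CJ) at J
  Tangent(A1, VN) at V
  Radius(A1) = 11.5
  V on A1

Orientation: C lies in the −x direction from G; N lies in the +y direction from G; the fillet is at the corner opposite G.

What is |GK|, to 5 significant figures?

55.276

G and N share the same x with |GN| = 34.2 and N on the +y side, so N = (0.0000, 34.200). The virtual corner opposite G is at (-61.900, 34.200). Tangency of A1 to CJ means the radius KJ is perpendicular to CJ and tangency of A1 to VN means the radius KV is perpendicular to VN, with radius 11.5, so the center K sits 11.5 in from both sides at K = (-50.400, 22.700). Then |GK| = |K − G| = 55.276.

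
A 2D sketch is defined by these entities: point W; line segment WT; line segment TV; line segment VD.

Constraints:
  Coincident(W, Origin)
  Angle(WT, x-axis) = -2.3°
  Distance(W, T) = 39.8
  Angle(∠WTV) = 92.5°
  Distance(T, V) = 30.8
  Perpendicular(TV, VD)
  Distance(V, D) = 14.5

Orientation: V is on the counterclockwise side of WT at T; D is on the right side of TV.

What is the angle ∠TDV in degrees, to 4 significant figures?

64.79°

∠WTV = 92.5°, so TV runs at -2.3° + (180° − 92.5°) = 85.20° from the x-axis; with |TV| = 30.8, V = T + 30.8·(cos 85.20°, sin 85.20°) = (42.35, 29.09). The perpendicularity gives VD at right angles to TV; with |VD| = 14.5 on the right of TV, D = V + 14.5·(0.9965, -0.08368) = (56.79, 27.88). Then cos ∠TDV = DT·DV / (|DT||DV|), giving 64.79°.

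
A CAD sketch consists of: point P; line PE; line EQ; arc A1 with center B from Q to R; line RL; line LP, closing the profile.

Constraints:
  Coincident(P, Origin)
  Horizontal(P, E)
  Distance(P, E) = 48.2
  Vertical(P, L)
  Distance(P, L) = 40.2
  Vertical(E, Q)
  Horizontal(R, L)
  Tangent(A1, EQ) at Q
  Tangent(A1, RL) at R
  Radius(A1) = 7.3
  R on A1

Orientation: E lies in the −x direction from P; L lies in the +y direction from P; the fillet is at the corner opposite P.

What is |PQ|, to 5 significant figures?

58.358

The virtual corner opposite P is at (-48.200, 40.200). Tangency of A1 to EQ means the radius BQ is perpendicular to EQ and the tangent condition forces BR to be normal to RL, with radius 7.3, so the center B sits 7.3 in from both sides at B = (-40.900, 32.900). That places the tangent points at Q = (-48.200, 32.900) on EQ and R = (-40.900, 40.200) on RL. Then |PQ| = |Q − P| = 58.358.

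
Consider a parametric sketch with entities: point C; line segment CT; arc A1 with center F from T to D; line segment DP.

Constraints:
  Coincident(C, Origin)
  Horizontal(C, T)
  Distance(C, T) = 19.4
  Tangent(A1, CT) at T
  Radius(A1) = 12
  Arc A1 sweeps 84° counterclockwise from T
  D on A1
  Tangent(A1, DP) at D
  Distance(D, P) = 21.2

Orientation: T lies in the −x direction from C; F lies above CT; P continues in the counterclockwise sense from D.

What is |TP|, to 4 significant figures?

34.83

C is at the origin; C and T share the same y with |CT| = 19.4 and T on the −x side, so T = (-19.40, 0.000). The tangent condition forces FT to be normal to CT, so F = T + (0, 12) = (-19.40, 12.00). On A1, T sits at bearing -90° from F; an 84° counterclockwise sweep puts D at bearing -6°, so D = F + 12.0·(cos -6°, sin -6°) = (-7.466, 10.75). Tangency of A1 to DP means the radius FD is perpendicular to DP, so DP runs along (−sin -6°, cos -6°); with |DP| = 21.2, P = (-5.250, 31.83). Then |TP| = |P − T| = 34.83.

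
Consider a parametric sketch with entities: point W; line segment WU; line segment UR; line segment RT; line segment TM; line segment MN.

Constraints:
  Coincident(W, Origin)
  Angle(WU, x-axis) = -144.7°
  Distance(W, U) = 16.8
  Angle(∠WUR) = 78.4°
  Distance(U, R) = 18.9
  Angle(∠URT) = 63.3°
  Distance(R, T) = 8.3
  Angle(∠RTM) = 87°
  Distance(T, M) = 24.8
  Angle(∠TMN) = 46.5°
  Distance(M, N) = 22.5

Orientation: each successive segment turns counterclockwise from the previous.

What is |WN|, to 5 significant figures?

30.227

W is at the origin; WU runs at -144.7° with length 16.8, so U = (-13.711, -9.7080). ∠WUR = 78.4° gives UR at -43.100° from the x-axis; with |UR| = 18.9, R = (0.088956, -22.622). ∠URT = 63.3° gives RT at 73.600° from the x-axis; with |RT| = 8.3, T = (2.4324, -14.660). ∠RTM = 87.0° gives TM at 166.60° from the x-axis; with |TM| = 24.8, M = (-21.692, -8.9122). ∠TMN = 46.5° gives MN at -59.900° from the x-axis; with |MN| = 22.5, N = (-10.408, -28.378). Then |WN| = |N − W| = 30.227.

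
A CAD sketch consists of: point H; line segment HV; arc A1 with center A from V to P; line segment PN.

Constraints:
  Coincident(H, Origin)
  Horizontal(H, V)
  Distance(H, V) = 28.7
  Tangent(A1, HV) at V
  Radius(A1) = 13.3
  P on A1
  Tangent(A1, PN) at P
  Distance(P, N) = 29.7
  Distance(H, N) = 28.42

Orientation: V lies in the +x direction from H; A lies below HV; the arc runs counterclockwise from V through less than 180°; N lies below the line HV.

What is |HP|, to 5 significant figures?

18.940

H is at the origin; HV is horizontal with |HV| = 28.7 and V on the +x side, so V = (28.700, 0.0000). Since A1 is tangent to HV there, AV ⟂ HV, so A = V + (0, -13.3) = (28.700, -13.300). Since AP ⟂ PN (tangency), |AN| = √(13.3² + 29.7²) = 32.542 regardless of where P sits on A1. So N lies on both circle(H, 28.42) and circle(A, 32.542); the below-HV intersection is N = (-0.11619, -28.420). P is the foot of the tangent from N: P = (18.247, -5.0769).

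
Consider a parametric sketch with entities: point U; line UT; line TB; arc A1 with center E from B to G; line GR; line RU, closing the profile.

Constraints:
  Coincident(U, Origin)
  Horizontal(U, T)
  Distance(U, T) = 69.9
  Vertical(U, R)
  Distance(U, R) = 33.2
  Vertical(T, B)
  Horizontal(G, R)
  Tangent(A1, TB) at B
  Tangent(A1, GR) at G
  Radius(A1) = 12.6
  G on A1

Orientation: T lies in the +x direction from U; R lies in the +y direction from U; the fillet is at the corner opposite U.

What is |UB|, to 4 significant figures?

72.87

U is at the origin; UT is horizontal with |UT| = 69.9 and T on the +x side, so T = (69.90, 0.000). UR is vertical with |UR| = 33.2 and R on the +y side, so R = (0.000, 33.20). The virtual corner opposite U is at (69.90, 33.20). The tangent condition forces EB to be normal to TB and since A1 is tangent to GR there, EG ⟂ GR, with radius 12.6, so the center E sits 12.6 in from both sides at E = (57.30, 20.60). That places the tangent points at B = (69.90, 20.60) on TB and G = (57.30, 33.20) on GR. Then |UB| = |B − U| = 72.87.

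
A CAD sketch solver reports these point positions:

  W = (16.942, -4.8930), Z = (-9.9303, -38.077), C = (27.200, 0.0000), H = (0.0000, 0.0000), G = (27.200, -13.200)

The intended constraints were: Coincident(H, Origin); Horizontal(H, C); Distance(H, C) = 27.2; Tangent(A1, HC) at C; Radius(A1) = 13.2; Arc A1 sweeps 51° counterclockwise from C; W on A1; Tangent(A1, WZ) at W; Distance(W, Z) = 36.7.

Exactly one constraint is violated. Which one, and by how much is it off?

Distance(W, Z) = 36.7 — off by 6.00.

H = (0.00, 0.00) ✓; H.y = 0.00, C.y = 0.00 ✓; |HC| = 27.20 ✓; ∠(GC, CH) = 90.00° ✓; |GC| = 13.20 ✓; bearing(G→W) − bearing(G→C) = 51.00° ✓; |GW| = 13.20 ✓; ∠(GW, WZ) = 90.00° ✓; |WZ| = 42.70 ✗.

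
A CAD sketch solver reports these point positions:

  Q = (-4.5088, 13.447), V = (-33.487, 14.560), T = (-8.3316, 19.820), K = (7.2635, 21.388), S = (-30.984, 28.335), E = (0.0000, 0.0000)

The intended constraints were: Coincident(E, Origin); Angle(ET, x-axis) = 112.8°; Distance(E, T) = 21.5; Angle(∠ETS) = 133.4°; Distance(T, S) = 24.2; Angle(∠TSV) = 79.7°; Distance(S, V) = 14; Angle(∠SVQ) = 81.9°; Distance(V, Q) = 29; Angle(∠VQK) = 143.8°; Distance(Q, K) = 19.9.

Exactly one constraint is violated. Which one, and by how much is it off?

Distance(Q, K) = 19.9 — off by 5.70.

E = (0.00, 0.00) ✓; ET at 112.8° ✓; |ET| = 21.50 ✓; ∠ETS = 133.4° ✓; |TS| = 24.20 ✓; ∠TSV = 79.70° ✓; |SV| = 14.00 ✓; ∠SVQ = 81.90° ✓; |VQ| = 29.00 ✓; ∠VQK = 143.8° ✓; |QK| = 14.20 ✗.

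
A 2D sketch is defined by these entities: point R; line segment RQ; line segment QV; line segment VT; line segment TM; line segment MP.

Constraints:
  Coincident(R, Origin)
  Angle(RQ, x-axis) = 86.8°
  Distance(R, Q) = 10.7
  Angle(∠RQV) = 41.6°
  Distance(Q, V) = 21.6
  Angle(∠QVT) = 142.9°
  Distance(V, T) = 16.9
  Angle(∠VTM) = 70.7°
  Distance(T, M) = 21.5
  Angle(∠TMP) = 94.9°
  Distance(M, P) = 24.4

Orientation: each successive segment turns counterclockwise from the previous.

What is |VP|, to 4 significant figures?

19.85

∠VTM = 70.7° gives TM at 11.60° from the x-axis; with |TM| = 21.5, M = (4.174, -17.07). ∠TMP = 94.9° gives MP at 96.70° from the x-axis; with |MP| = 24.4, P = (1.327, 7.166). Then |VP| = |P − V| = 19.85.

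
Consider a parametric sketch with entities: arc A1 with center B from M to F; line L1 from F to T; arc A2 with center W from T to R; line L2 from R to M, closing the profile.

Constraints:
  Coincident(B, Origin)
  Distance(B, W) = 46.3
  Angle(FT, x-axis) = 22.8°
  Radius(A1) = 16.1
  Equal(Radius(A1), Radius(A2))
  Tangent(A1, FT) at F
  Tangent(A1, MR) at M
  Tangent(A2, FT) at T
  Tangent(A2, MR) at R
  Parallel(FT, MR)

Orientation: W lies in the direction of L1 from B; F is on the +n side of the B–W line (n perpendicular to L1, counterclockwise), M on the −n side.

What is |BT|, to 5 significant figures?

49.019

The slot axis is L1's direction at 22.8°, so u = (cos 22.8°, sin 22.8°) = (0.92186, 0.38752) and n = (−sin 22.8°, cos 22.8°) = (-0.38752, 0.92186). B is at the origin and W lies 46.3 along u from B, so W = 46.3·u = (42.682, 17.942). Tangency of A1 to both parallel lines with radius 16.1 puts F and M at B ± 16.1·n: F = (-6.2390, 14.842), M = (6.2390, -14.842). Equal radii place T and R the same way about W: T = W + 16.1·n = (36.443, 32.784), R = W − 16.1·n = (48.921, 3.1000). Then |BT| = |T − B| = 49.019.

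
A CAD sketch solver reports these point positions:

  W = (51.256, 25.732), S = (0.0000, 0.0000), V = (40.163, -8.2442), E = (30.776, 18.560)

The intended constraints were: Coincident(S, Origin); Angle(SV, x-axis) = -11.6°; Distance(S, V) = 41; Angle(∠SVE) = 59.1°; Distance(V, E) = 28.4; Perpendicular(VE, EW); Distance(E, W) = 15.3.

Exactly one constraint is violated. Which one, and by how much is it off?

Distance(E, W) = 15.3 — off by 6.40.

S = (0.00, 0.00) ✓; SV at -11.60° ✓; |SV| = 41.00 ✓; ∠SVE = 59.10° ✓; |VE| = 28.40 ✓; ∠(VE, EW) = 90.00° ✓; |EW| = 21.70 ✗.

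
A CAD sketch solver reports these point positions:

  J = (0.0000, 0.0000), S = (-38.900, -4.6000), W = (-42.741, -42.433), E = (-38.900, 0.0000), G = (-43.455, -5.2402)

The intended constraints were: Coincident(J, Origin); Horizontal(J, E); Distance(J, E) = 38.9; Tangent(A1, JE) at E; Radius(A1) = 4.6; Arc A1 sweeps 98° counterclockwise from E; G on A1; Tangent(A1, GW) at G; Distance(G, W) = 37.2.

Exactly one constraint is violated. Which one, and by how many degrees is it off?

Tangent(A1, GW) at G — off by 6.90°.

J = (0.00, 0.00) ✓; J.y = 0.00, E.y = 0.00 ✓; |JE| = 38.90 ✓; ∠(SE, EJ) = 90.00° ✓; |SE| = 4.600 ✓; bearing(S→G) − bearing(S→E) = 98.00° ✓; |SG| = 4.600 ✓; ∠(SG, GW) = 96.90° ✗; |GW| = 37.20 ✓.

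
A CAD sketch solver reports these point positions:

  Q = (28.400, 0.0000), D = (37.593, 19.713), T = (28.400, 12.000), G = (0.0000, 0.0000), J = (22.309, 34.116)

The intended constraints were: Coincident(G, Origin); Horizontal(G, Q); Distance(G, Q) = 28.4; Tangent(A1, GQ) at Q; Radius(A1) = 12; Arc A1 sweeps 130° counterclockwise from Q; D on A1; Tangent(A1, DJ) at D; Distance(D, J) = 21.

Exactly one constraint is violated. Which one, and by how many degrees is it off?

Tangent(A1, DJ) at D — off by 6.70°.

G = (0.00, 0.00) ✓; G.y = 0.00, Q.y = 0.00 ✓; |GQ| = 28.40 ✓; ∠(TQ, QG) = 90.00° ✓; |TQ| = 12.00 ✓; bearing(T→D) − bearing(T→Q) = 130.0° ✓; |TD| = 12.00 ✓; ∠(TD, DJ) = 83.30° ✗; |DJ| = 21.00 ✓.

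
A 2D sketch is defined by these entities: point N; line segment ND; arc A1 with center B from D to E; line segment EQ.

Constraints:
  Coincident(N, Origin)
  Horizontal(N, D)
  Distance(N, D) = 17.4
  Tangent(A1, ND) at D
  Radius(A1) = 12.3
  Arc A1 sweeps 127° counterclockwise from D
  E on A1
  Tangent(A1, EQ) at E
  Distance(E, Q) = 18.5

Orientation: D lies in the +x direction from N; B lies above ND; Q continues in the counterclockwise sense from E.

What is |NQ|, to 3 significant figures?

38.0

On A1, D sits at bearing -90° from B; a 127° counterclockwise sweep puts E at bearing 37°, so E = B + 12.3·(cos 37°, sin 37°) = (27.2, 19.7). A1 meets EQ tangentially, so BE is at right angles to EQ, so EQ runs along (−sin 37°, cos 37°); with |EQ| = 18.5, Q = (16.1, 34.5). Then |NQ| = |Q − N| = 38.0.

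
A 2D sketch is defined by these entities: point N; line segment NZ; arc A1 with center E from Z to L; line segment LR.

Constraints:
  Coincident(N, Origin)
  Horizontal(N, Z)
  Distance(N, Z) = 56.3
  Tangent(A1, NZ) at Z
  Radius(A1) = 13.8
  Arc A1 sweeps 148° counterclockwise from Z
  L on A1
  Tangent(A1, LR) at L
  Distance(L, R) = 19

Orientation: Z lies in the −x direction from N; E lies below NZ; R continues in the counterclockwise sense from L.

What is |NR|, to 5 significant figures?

59.343

N is at the origin; N and Z share the same y with |NZ| = 56.3 and Z on the −x side, so Z = (-56.300, 0.0000). Tangency of A1 to NZ means the radius EZ is perpendicular to NZ, so E = Z + (0, -13.8) = (-56.300, -13.800). On A1, Z sits at bearing 90° from E; a 148° counterclockwise sweep puts L at bearing 238°, so L = E + 13.8·(cos 238°, sin 238°) = (-63.613, -25.503). Since A1 is tangent to LR there, EL ⟂ LR, so LR runs along (−sin 238°, cos 238°); with |LR| = 19.0, R = (-47.500, -35.572). Then |NR| = |R − N| = 59.343.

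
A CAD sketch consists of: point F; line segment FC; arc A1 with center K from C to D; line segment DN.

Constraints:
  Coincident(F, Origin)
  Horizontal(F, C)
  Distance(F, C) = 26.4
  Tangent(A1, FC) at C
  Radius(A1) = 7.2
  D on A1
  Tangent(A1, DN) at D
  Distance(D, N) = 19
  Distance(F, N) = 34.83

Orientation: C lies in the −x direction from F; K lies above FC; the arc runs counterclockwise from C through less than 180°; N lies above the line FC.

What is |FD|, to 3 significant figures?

21.0

F is at the origin; FC is horizontal with |FC| = 26.4 and C on the −x side, so C = (-26.4, 0.00). The tangent condition forces KC to be normal to FC, so K = C + (0, 7.2) = (-26.4, 7.20). Since KD ⟂ DN (tangency), |KN| = √(7.2² + 19.0²) = 20.3 regardless of where D sits on A1. So N lies on both circle(F, 34.83) and circle(K, 20.3); the above-FC intersection is N = (-22.0, 27.0). D is the foot of the tangent from N: D = (-19.3, 8.22).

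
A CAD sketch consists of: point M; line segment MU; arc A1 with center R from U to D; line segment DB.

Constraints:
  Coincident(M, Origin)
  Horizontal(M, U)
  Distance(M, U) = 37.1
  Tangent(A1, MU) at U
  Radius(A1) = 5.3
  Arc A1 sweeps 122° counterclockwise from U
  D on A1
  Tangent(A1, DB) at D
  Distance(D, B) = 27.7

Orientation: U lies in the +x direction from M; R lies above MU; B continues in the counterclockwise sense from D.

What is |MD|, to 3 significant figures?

42.4

M is at the origin; M and U share the same y with |MU| = 37.1 and U on the +x side, so U = (37.1, 0.00). Since A1 is tangent to MU there, RU ⟂ MU, so R = U + (0, 5.3) = (37.1, 5.30). On A1, U sits at bearing -90° from R; a 122° counterclockwise sweep puts D at bearing 32°, so D = R + 5.3·(cos 32°, sin 32°) = (41.6, 8.11). Then |MD| = |D − M| = 42.4.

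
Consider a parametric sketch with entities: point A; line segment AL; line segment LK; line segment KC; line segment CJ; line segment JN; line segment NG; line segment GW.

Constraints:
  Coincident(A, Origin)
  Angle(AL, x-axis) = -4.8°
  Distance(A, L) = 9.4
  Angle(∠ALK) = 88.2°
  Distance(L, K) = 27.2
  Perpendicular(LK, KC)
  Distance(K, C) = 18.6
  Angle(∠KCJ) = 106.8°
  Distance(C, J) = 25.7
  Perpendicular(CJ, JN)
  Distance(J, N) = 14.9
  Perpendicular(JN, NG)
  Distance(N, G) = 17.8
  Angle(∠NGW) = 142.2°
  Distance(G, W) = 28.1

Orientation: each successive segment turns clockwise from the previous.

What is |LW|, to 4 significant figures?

44.79

JN ⟂ NG, so NG runs at -79.80°; with |NG| = 17.8, G = (1.030, -15.25). ∠NGW = 142.2° gives GW at -117.6° from the x-axis; with |GW| = 28.1, W = (-11.99, -40.16). Then |LW| = |W − L| = 44.79.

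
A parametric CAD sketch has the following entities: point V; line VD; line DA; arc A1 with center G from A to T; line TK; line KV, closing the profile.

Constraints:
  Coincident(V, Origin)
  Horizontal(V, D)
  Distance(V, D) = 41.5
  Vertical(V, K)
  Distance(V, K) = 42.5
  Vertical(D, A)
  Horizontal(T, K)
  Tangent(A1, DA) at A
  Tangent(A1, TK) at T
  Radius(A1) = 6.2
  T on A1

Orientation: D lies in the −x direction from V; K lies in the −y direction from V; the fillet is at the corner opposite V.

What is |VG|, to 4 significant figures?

50.63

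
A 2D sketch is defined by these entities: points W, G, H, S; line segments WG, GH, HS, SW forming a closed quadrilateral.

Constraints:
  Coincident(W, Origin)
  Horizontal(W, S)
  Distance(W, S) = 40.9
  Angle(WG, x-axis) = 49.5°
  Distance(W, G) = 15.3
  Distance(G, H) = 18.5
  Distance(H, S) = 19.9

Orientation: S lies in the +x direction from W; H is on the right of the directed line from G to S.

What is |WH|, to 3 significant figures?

21.4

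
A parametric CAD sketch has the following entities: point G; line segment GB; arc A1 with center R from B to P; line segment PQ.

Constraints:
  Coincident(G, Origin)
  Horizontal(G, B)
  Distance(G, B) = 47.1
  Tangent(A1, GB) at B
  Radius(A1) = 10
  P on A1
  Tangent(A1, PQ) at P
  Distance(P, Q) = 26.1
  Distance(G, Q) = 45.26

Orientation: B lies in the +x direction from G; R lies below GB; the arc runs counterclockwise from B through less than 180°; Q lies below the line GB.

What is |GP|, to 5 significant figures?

38.158

Checks: |RP| = 10.00 ✓; ∠(RP, PQ) = 90.00° ✓; |PQ| = 26.10 ✓; |GQ| = 45.26 ✓.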